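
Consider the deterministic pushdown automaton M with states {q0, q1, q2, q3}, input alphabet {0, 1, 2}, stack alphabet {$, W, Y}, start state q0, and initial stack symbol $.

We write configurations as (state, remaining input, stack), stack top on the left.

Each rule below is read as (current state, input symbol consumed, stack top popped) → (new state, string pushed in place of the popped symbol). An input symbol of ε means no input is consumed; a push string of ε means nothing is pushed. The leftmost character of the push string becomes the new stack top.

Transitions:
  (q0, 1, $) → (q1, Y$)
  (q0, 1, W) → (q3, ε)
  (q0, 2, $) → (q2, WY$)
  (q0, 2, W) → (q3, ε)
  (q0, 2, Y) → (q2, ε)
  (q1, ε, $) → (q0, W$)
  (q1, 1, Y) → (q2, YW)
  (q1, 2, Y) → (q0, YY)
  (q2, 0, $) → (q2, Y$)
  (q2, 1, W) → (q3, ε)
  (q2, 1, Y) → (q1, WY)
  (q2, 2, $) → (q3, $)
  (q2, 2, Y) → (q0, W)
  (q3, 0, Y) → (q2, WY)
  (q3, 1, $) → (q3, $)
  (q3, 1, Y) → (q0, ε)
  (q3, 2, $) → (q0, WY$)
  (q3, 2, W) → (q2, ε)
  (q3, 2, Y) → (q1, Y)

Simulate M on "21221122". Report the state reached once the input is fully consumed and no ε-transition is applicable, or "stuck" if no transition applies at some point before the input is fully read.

(q0, 21221122, $)
  read 2, top $: go to q2, push WY$ → (q2, 1221122, WY$)
  read 1, top W: go to q3, push ε → (q3, 221122, Y$)
  read 2, top Y: go to q1, push Y → (q1, 21122, Y$)
  read 2, top Y: go to q0, push YY → (q0, 1122, YY$)
No transition for (q0, 1, top Y); M blocks with input 1122 remaining.

stuck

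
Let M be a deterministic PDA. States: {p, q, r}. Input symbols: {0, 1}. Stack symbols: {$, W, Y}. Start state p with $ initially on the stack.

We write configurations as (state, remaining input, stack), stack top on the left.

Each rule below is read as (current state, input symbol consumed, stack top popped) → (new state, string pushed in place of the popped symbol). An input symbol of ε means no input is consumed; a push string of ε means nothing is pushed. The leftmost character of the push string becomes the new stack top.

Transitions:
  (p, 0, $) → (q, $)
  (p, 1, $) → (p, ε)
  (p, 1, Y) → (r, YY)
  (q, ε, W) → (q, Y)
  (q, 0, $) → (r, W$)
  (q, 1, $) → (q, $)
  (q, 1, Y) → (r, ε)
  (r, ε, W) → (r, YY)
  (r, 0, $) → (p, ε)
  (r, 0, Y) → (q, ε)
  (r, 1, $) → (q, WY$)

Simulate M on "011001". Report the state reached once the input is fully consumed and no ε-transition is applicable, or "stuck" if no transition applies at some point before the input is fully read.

r

(p, 011001, $) ⊢ (q, 11001, $) ⊢ (q, 1001, $) ⊢ (q, 001, $) ⊢ (r, 01, W$) ⊢ (r, 01, YY$) ⊢ (q, 1, Y$) ⊢ (r, ε, $)
All input consumed; M is in state r.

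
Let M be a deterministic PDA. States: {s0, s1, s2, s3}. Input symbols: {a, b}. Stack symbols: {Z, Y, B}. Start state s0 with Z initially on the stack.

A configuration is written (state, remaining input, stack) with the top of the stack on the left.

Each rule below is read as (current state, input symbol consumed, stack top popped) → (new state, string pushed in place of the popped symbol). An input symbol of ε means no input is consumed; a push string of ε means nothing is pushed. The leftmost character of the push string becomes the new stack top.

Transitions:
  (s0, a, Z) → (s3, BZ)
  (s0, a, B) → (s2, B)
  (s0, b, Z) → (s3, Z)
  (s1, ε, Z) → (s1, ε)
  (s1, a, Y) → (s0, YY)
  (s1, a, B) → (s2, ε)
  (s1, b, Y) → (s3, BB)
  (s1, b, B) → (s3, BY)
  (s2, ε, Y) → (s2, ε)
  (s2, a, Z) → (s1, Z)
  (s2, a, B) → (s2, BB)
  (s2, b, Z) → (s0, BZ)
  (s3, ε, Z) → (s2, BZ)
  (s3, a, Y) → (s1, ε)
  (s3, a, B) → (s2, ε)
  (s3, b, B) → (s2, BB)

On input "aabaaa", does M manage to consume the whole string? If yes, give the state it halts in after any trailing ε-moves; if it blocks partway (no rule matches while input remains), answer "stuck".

(s0, aabaaa, Z)
  read a, top Z: go to s3, push BZ → (s3, abaaa, BZ)
  read a, top B: go to s2, push ε → (s2, baaa, Z)
  read b, top Z: go to s0, push BZ → (s0, aaa, BZ)
  read a, top B: go to s2, push B → (s2, aa, BZ)
  read a, top B: go to s2, push BB → (s2, a, BBZ)
  read a, top B: go to s2, push BB → (s2, ε, BBBZ)
All input consumed; M is in state s2.

s2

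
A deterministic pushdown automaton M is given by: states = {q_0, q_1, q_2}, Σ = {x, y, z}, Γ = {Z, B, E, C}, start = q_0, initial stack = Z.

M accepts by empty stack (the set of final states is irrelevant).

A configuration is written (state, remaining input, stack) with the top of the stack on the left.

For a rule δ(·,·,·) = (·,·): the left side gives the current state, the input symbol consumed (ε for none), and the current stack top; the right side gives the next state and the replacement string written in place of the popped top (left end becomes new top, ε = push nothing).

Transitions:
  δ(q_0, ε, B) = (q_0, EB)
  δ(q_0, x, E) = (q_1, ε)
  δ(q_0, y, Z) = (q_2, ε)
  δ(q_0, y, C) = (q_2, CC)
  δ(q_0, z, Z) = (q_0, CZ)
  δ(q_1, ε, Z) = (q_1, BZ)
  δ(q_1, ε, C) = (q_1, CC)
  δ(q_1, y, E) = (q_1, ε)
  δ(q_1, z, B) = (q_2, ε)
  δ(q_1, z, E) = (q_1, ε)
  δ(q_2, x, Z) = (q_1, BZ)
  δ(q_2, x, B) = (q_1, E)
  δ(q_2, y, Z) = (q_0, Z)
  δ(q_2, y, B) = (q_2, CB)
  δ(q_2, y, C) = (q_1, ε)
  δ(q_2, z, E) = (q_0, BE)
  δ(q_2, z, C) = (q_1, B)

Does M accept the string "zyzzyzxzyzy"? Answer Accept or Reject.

Reject

(q_0, zyzzyzxzyzy, Z)
  read z, top Z: go to q_0, push CZ → (q_0, yzzyzxzyzy, CZ)
  read y, top C: go to q_2, push CC → (q_2, zzyzxzyzy, CCZ)
  read z, top C: go to q_1, push B → (q_1, zyzxzyzy, BCZ)
  read z, top B: go to q_2, push ε → (q_2, yzxzyzy, CZ)
  read y, top C: go to q_1, push ε → (q_1, zxzyzy, Z)
  ε-move, top Z: go to q_1, push BZ → (q_1, zxzyzy, BZ)
  read z, top B: go to q_2, push ε → (q_2, xzyzy, Z)
  read x, top Z: go to q_1, push BZ → (q_1, zyzy, BZ)
  read z, top B: go to q_2, push ε → (q_2, yzy, Z)
  read y, top Z: go to q_0, push Z → (q_0, zy, Z)
  read z, top Z: go to q_0, push CZ → (q_0, y, CZ)
  read y, top C: go to q_2, push CC → (q_2, ε, CCZ)
All input consumed; stack is CCZ, not empty, and no further ε-move applies.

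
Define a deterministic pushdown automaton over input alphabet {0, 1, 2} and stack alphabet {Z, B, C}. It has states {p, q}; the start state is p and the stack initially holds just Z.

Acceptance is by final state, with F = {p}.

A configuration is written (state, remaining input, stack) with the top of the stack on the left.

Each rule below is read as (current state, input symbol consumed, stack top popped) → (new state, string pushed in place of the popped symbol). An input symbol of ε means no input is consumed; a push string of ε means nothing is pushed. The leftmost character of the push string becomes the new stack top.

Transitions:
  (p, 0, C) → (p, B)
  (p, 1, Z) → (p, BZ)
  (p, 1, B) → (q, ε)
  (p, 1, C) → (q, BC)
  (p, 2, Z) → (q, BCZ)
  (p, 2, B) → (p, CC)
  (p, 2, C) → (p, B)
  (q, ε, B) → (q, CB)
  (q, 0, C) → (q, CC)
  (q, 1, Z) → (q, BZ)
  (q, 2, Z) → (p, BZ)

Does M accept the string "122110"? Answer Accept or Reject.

(p, 122110, Z) ⊢ (p, 22110, BZ) ⊢ (p, 2110, CCZ) ⊢ (p, 110, BCZ) ⊢ (q, 10, CZ)
No transition applies at (q, 10, CZ); input not fully consumed.

Reject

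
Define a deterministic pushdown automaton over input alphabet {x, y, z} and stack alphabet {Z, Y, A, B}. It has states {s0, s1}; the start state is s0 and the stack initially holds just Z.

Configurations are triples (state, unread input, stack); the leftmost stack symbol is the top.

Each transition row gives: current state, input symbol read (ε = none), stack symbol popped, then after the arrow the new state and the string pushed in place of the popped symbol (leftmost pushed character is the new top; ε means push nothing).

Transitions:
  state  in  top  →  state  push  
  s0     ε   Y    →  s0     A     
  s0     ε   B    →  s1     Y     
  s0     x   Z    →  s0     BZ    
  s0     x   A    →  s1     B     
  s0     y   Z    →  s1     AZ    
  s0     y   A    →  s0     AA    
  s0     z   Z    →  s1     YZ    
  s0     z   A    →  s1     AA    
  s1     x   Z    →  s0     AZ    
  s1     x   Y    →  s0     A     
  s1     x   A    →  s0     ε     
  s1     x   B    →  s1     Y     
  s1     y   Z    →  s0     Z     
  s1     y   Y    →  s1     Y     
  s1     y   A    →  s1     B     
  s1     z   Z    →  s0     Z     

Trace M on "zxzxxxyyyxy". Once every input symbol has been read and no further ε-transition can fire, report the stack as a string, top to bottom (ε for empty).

AAZ

(s0, zxzxxxyyyxy, Z) ⊢ (s1, xzxxxyyyxy, YZ) ⊢ (s0, zxxxyyyxy, AZ) ⊢ (s1, xxxyyyxy, AAZ) ⊢ (s0, xxyyyxy, AZ) ⊢ (s1, xyyyxy, BZ) ⊢ (s1, yyyxy, YZ) ⊢ (s1, yyxy, YZ) ⊢ (s1, yxy, YZ) ⊢ (s1, xy, YZ) ⊢ (s0, y, AZ) ⊢ (s0, ε, AAZ)
All input consumed in state s0 with stack AAZ.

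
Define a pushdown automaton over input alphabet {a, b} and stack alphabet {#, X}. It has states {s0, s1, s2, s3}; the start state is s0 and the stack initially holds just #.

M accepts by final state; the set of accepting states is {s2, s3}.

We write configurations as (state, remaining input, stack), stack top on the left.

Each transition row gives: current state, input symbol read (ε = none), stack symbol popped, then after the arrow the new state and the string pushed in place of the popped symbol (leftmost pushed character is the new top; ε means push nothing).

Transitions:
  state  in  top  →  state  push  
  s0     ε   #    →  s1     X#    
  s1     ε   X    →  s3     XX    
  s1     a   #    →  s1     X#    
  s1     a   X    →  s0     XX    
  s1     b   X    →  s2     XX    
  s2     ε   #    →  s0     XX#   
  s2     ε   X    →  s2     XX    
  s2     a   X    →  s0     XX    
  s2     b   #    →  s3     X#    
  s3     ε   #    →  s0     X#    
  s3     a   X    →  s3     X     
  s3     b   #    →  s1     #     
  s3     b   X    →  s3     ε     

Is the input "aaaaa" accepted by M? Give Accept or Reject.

Accept

One accepting computation: (s0, aaaaa, #) ⊢ (s1, aaaaa, X#) ⊢ (s3, aaaaa, XX#) ⊢ (s3, aaaa, XX#) ⊢ (s3, aaa, XX#) ⊢ (s3, aa, XX#) ⊢ (s3, a, XX#) ⊢ (s3, ε, XX#)
All input consumed and state s3 ∈ F.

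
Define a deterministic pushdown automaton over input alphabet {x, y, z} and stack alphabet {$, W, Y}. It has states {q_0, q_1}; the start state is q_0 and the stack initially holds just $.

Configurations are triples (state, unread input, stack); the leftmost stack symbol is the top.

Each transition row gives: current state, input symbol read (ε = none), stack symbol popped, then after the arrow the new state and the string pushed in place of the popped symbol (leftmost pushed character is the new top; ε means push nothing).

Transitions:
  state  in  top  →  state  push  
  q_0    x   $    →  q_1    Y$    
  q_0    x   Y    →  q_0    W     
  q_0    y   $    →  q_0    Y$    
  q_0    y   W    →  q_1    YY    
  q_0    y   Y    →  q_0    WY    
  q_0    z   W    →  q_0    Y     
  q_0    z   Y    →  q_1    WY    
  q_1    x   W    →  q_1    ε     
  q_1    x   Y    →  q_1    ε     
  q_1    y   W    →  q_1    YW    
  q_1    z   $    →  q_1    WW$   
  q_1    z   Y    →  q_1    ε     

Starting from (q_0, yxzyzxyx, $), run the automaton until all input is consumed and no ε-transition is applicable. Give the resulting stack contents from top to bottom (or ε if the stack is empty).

(q_0, yxzyzxyx, $)
  read y, top $: go to q_0, push Y$ → (q_0, xzyzxyx, Y$)
  read x, top Y: go to q_0, push W → (q_0, zyzxyx, W$)
  read z, top W: go to q_0, push Y → (q_0, yzxyx, Y$)
  read y, top Y: go to q_0, push WY → (q_0, zxyx, WY$)
  read z, top W: go to q_0, push Y → (q_0, xyx, YY$)
  read x, top Y: go to q_0, push W → (q_0, yx, WY$)
  read y, top W: go to q_1, push YY → (q_1, x, YYY$)
  read x, top Y: go to q_1, push ε → (q_1, ε, YY$)
All input consumed in state q_1 with stack YY$.

YY$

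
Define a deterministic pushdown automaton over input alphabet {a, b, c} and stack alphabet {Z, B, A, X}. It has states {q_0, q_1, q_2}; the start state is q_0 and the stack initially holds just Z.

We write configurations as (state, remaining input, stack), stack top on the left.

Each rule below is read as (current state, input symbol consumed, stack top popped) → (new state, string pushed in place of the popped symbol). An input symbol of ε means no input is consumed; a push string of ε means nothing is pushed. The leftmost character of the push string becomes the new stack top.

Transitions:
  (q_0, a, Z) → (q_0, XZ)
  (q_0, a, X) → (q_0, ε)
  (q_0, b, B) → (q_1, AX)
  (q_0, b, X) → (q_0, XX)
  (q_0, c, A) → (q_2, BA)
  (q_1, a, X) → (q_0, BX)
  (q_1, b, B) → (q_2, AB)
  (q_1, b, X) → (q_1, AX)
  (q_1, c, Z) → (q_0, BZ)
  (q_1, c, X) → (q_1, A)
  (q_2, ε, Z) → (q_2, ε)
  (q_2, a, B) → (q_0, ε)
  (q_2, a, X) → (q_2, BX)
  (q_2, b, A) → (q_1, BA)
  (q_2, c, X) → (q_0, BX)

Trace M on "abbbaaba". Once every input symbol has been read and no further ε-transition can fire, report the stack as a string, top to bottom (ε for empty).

XXZ

(q_0, abbbaaba, Z)
  read a, top Z: go to q_0, push XZ → (q_0, bbbaaba, XZ)
  read b, top X: go to q_0, push XX → (q_0, bbaaba, XXZ)
  read b, top X: go to q_0, push XX → (q_0, baaba, XXXZ)
  read b, top X: go to q_0, push XX → (q_0, aaba, XXXXZ)
  read a, top X: go to q_0, push ε → (q_0, aba, XXXZ)
  read a, top X: go to q_0, push ε → (q_0, ba, XXZ)
  read b, top X: go to q_0, push XX → (q_0, a, XXXZ)
  read a, top X: go to q_0, push ε → (q_0, ε, XXZ)
All input consumed in state q_0 with stack XXZ.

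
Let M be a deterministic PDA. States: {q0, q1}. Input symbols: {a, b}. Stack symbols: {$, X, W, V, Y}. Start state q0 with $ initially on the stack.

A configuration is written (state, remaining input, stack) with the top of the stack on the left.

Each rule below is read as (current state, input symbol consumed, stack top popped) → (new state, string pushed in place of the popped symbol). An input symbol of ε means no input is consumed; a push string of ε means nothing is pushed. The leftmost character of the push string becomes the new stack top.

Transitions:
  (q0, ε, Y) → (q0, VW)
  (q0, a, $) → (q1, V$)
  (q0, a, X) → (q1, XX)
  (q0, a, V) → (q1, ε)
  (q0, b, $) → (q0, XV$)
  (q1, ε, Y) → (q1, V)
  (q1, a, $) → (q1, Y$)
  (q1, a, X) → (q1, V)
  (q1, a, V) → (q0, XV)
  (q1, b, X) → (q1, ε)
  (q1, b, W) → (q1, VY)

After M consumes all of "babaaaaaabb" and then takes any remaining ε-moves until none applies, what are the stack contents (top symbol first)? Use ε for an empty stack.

VXVV$

(q0, babaaaaaabb, $) ⊢ (q0, abaaaaaabb, XV$) ⊢ (q1, baaaaaabb, XXV$) ⊢ (q1, aaaaaabb, XV$) ⊢ (q1, aaaaabb, VV$) ⊢ (q0, aaaabb, XVV$) ⊢ (q1, aaabb, XXVV$) ⊢ (q1, aabb, VXVV$) ⊢ (q0, abb, XVXVV$) ⊢ (q1, bb, XXVXVV$) ⊢ (q1, b, XVXVV$) ⊢ (q1, ε, VXVV$)
All input consumed in state q1 with stack VXVV$.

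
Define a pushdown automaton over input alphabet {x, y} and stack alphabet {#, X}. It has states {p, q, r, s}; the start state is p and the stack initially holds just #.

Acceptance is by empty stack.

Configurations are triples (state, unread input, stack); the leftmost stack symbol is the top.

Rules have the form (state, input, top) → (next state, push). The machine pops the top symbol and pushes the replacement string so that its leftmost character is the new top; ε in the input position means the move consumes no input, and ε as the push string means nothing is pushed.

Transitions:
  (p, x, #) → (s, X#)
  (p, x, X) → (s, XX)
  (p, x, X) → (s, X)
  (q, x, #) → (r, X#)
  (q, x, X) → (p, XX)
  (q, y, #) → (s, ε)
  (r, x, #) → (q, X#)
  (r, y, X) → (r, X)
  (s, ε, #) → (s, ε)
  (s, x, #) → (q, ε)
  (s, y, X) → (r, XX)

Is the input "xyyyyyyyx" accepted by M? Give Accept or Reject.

No computation consumes all input and empties the stack.

Reject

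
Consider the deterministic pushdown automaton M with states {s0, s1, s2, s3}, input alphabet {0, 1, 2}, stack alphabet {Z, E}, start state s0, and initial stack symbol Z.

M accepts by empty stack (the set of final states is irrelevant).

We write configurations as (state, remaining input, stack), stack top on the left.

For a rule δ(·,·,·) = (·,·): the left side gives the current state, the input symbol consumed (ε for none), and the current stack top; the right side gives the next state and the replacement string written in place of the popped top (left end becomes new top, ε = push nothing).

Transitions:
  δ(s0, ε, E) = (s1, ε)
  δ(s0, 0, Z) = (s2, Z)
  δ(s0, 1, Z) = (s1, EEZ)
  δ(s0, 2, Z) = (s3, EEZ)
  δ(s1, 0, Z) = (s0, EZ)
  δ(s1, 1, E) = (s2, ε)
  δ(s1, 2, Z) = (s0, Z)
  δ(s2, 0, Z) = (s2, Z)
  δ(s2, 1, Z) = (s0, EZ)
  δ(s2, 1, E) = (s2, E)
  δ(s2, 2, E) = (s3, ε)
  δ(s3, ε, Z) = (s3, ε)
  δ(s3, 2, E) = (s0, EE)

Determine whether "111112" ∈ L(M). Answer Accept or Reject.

(s0, 111112, Z) ⊢ (s1, 11112, EEZ) ⊢ (s2, 1112, EZ) ⊢ (s2, 112, EZ) ⊢ (s2, 12, EZ) ⊢ (s2, 2, EZ) ⊢ (s3, ε, Z) ⊢ (s3, ε, ε)
All input consumed and the stack is empty.

Accept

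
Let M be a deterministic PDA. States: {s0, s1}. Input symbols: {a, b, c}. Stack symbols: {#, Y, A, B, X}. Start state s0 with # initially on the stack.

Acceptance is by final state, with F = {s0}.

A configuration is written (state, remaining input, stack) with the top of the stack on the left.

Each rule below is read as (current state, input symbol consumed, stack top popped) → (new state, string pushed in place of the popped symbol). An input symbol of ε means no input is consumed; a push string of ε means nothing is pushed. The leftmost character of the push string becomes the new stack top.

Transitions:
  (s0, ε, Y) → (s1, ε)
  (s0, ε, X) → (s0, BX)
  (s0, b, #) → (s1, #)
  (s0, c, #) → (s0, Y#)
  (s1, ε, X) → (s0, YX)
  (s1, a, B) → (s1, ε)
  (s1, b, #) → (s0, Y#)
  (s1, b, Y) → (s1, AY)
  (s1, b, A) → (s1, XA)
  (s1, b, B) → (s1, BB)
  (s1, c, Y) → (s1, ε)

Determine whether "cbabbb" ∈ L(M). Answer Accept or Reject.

(s0, cbabbb, #)
  read c, top #: go to s0, push Y# → (s0, babbb, Y#)
  ε-move, top Y: go to s1, push ε → (s1, babbb, #)
  read b, top #: go to s0, push Y# → (s0, abbb, Y#)
  ε-move, top Y: go to s1, push ε → (s1, abbb, #)
No transition applies at (s1, abbb, #); input not fully consumed.

Reject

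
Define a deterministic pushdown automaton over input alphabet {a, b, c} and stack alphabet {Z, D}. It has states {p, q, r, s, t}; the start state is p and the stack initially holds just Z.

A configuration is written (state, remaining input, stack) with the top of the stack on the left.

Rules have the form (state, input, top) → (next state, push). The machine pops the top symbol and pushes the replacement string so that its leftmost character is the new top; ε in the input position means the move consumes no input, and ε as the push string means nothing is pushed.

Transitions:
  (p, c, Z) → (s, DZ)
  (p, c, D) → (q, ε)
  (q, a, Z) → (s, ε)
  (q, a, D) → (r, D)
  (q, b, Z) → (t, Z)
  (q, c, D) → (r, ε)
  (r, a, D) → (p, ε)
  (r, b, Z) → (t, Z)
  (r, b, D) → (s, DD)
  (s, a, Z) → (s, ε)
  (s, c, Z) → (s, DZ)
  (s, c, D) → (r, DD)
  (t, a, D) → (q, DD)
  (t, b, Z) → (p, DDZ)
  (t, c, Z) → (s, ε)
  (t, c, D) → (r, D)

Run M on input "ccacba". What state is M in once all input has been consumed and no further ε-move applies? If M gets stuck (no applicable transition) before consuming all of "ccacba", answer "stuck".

stuck

(p, ccacba, Z)
  read c, top Z: go to s, push DZ → (s, cacba, DZ)
  read c, top D: go to r, push DD → (r, acba, DDZ)
  read a, top D: go to p, push ε → (p, cba, DZ)
  read c, top D: go to q, push ε → (q, ba, Z)
  read b, top Z: go to t, push Z → (t, a, Z)
No transition for (t, a, top Z); M blocks with input a remaining.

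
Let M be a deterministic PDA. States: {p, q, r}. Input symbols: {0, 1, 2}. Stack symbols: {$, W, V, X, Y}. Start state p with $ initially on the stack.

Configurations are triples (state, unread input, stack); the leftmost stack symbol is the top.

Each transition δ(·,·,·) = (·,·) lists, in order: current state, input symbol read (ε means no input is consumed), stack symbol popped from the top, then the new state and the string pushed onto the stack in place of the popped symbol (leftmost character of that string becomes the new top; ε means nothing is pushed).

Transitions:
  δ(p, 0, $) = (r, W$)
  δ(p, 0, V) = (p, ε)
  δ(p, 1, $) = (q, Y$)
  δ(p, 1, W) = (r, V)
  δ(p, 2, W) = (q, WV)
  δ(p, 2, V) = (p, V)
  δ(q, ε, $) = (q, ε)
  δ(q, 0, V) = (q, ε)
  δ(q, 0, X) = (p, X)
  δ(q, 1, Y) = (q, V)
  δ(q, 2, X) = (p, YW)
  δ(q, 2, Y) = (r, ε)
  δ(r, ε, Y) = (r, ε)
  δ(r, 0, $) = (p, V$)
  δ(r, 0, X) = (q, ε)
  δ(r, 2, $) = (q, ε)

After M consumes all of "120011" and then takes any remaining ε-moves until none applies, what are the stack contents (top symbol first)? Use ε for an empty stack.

V$

(p, 120011, $) ⊢ (q, 20011, Y$) ⊢ (r, 0011, $) ⊢ (p, 011, V$) ⊢ (p, 11, $) ⊢ (q, 1, Y$) ⊢ (q, ε, V$)
All input consumed in state q with stack V$.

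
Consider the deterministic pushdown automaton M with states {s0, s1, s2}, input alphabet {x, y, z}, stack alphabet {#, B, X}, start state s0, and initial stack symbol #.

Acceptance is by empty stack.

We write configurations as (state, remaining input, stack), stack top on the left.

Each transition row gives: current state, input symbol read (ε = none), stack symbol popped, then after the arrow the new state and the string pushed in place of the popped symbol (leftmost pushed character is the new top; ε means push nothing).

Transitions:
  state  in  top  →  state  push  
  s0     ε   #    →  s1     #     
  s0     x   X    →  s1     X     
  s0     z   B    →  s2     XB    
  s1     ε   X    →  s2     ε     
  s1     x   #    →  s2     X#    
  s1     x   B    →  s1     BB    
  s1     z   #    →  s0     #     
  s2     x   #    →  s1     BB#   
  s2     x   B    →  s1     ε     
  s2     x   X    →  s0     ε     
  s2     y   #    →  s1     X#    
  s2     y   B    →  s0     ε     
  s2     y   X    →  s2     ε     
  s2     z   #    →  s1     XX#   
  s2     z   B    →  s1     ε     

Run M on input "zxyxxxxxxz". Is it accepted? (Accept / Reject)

(s0, zxyxxxxxxz, #)
  ε-move, top #: go to s1, push # → (s1, zxyxxxxxxz, #)
  read z, top #: go to s0, push # → (s0, xyxxxxxxz, #)
  ε-move, top #: go to s1, push # → (s1, xyxxxxxxz, #)
  read x, top #: go to s2, push X# → (s2, yxxxxxxz, X#)
  read y, top X: go to s2, push ε → (s2, xxxxxxz, #)
  read x, top #: go to s1, push BB# → (s1, xxxxxz, BB#)
  read x, top B: go to s1, push BB → (s1, xxxxz, BBB#)
  read x, top B: go to s1, push BB → (s1, xxxz, BBBB#)
  read x, top B: go to s1, push BB → (s1, xxz, BBBBB#)
  read x, top B: go to s1, push BB → (s1, xz, BBBBBB#)
  read x, top B: go to s1, push BB → (s1, z, BBBBBBB#)
No transition applies at (s1, z, BBBBBBB#); input not fully consumed.

Reject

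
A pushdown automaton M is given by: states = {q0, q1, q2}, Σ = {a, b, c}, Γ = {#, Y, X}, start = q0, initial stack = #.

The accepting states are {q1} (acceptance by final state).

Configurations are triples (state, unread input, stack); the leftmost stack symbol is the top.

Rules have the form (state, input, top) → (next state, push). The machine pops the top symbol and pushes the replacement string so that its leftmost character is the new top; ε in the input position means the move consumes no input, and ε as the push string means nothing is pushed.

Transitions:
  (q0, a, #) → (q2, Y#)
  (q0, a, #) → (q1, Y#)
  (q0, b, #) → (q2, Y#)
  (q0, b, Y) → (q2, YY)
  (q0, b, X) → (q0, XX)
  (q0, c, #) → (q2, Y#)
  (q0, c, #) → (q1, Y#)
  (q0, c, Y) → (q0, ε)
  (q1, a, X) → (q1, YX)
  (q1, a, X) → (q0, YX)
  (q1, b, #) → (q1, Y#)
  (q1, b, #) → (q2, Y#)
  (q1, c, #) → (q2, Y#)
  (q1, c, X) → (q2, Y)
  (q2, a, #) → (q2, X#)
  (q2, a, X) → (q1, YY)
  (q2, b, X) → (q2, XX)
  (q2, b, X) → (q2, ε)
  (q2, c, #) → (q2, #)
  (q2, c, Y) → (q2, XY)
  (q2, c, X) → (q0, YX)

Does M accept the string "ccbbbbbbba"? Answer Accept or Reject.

Accept

One accepting computation: (q0, ccbbbbbbba, #) ⊢ (q2, cbbbbbbba, Y#) ⊢ (q2, bbbbbbba, XY#) ⊢ (q2, bbbbbba, XXY#) ⊢ (q2, bbbbba, XXXY#) ⊢ (q2, bbbba, XXXXY#) ⊢ (q2, bbba, XXXXXY#) ⊢ (q2, bba, XXXXXXY#) ⊢ (q2, ba, XXXXXXXY#) ⊢ (q2, a, XXXXXXXXY#) ⊢ (q1, ε, YYXXXXXXXY#)
All input consumed and state q1 ∈ F.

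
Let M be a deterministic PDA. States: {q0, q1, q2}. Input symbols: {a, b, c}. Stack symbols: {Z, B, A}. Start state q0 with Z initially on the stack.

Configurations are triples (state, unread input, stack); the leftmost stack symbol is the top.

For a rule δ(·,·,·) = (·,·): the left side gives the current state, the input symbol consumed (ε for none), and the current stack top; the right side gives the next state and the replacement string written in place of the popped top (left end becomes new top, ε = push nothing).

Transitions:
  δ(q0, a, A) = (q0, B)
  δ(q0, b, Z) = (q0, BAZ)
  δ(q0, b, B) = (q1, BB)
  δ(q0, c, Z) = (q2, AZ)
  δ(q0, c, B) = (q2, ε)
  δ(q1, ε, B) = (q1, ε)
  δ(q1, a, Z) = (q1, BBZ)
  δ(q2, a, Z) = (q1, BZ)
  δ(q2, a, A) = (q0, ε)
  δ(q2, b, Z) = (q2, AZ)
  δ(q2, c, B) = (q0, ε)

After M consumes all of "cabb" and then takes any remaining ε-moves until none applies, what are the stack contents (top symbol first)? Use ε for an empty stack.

(q0, cabb, Z)
  read c, top Z: go to q2, push AZ → (q2, abb, AZ)
  read a, top A: go to q0, push ε → (q0, bb, Z)
  read b, top Z: go to q0, push BAZ → (q0, b, BAZ)
  read b, top B: go to q1, push BB → (q1, ε, BBAZ)
  ε-move, top B: go to q1, push ε → (q1, ε, BAZ)
  ε-move, top B: go to q1, push ε → (q1, ε, AZ)
All input consumed in state q1 with stack AZ.

AZ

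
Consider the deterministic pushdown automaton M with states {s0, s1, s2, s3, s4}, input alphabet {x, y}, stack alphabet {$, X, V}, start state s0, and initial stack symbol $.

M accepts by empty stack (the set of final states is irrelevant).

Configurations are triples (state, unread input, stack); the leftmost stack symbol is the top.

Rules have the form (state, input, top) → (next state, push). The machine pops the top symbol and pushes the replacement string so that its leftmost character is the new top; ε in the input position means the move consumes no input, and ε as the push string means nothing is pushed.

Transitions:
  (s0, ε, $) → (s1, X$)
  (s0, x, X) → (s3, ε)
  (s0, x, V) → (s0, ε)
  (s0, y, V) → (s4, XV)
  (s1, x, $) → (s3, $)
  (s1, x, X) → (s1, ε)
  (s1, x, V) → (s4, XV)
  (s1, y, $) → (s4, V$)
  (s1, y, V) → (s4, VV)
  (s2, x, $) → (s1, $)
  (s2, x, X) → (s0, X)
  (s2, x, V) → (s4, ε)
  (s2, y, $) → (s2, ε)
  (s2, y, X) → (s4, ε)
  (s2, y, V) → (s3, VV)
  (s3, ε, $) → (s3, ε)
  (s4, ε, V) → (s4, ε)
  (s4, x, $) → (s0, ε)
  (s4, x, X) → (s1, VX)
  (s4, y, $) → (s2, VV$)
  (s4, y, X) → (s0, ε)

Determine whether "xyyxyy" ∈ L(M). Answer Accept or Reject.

(s0, xyyxyy, $)
  ε-move, top $: go to s1, push X$ → (s1, xyyxyy, X$)
  read x, top X: go to s1, push ε → (s1, yyxyy, $)
  read y, top $: go to s4, push V$ → (s4, yxyy, V$)
  ε-move, top V: go to s4, push ε → (s4, yxyy, $)
  read y, top $: go to s2, push VV$ → (s2, xyy, VV$)
  read x, top V: go to s4, push ε → (s4, yy, V$)
  ε-move, top V: go to s4, push ε → (s4, yy, $)
  read y, top $: go to s2, push VV$ → (s2, y, VV$)
  read y, top V: go to s3, push VV → (s3, ε, VVV$)
All input consumed; stack is VVV$, not empty, and no further ε-move applies.

Reject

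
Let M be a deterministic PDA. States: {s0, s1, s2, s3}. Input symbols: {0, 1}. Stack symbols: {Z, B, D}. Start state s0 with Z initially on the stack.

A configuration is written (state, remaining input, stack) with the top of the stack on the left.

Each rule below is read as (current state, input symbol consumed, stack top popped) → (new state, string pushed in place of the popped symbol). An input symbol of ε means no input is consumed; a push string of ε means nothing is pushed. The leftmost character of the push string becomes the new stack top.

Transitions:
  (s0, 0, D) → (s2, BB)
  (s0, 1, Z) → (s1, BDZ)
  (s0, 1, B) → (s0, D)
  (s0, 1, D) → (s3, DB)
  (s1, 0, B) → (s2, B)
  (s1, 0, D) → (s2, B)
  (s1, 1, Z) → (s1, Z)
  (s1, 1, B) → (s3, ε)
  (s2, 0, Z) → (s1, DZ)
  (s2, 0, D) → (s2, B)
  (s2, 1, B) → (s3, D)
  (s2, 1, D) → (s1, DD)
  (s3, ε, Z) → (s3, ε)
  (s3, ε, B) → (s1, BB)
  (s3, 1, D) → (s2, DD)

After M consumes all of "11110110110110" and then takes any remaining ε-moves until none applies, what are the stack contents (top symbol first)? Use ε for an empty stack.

BDDDDDZ

(s0, 11110110110110, Z) ⊢ (s1, 1110110110110, BDZ) ⊢ (s3, 110110110110, DZ) ⊢ (s2, 10110110110, DDZ) ⊢ (s1, 0110110110, DDDZ) ⊢ (s2, 110110110, BDDZ) ⊢ (s3, 10110110, DDDZ) ⊢ (s2, 0110110, DDDDZ) ⊢ (s2, 110110, BDDDZ) ⊢ (s3, 10110, DDDDZ) ⊢ (s2, 0110, DDDDDZ) ⊢ (s2, 110, BDDDDZ) ⊢ (s3, 10, DDDDDZ) ⊢ (s2, 0, DDDDDDZ) ⊢ (s2, ε, BDDDDDZ)
All input consumed in state s2 with stack BDDDDDZ.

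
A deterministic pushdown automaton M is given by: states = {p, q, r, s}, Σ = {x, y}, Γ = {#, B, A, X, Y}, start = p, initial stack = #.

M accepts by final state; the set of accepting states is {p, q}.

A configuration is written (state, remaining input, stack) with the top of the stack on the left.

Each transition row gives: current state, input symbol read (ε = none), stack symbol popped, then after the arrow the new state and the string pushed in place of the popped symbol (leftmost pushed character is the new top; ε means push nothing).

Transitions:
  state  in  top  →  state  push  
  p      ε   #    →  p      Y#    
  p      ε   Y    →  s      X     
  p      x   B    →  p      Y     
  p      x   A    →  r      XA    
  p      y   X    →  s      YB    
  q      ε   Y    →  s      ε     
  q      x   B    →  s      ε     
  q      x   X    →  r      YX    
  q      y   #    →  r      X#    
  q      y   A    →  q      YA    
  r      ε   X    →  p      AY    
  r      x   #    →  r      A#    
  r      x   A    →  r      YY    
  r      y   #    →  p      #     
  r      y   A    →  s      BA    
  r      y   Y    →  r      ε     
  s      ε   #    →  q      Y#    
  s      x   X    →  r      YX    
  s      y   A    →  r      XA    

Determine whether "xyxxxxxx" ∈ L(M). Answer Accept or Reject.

(p, xyxxxxxx, #) ⊢ (p, xyxxxxxx, Y#) ⊢ (s, xyxxxxxx, X#) ⊢ (r, yxxxxxx, YX#) ⊢ (r, xxxxxx, X#) ⊢ (p, xxxxxx, AY#) ⊢ (r, xxxxx, XAY#) ⊢ (p, xxxxx, AYAY#) ⊢ (r, xxxx, XAYAY#) ⊢ (p, xxxx, AYAYAY#) ⊢ (r, xxx, XAYAYAY#) ⊢ (p, xxx, AYAYAYAY#) ⊢ (r, xx, XAYAYAYAY#) ⊢ (p, xx, AYAYAYAYAY#) ⊢ (r, x, XAYAYAYAYAY#) ⊢ (p, x, AYAYAYAYAYAY#) ⊢ (r, ε, XAYAYAYAYAYAY#) ⊢ (p, ε, AYAYAYAYAYAYAY#)
All input consumed; state p ∈ F.

Accept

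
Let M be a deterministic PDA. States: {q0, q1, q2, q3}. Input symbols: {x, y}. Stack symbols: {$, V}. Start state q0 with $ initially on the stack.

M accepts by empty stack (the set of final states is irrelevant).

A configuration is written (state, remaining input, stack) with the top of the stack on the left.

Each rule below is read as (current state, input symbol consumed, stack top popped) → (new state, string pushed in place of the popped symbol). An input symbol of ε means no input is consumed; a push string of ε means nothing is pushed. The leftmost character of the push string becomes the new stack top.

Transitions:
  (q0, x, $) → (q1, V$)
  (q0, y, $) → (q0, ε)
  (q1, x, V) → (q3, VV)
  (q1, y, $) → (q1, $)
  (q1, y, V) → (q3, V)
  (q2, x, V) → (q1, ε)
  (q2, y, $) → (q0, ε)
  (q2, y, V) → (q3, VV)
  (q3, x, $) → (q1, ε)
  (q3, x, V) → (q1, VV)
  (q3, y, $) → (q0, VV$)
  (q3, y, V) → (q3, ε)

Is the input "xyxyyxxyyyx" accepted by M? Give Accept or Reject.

Accept

(q0, xyxyyxxyyyx, $) ⊢ (q1, yxyyxxyyyx, V$) ⊢ (q3, xyyxxyyyx, V$) ⊢ (q1, yyxxyyyx, VV$) ⊢ (q3, yxxyyyx, VV$) ⊢ (q3, xxyyyx, V$) ⊢ (q1, xyyyx, VV$) ⊢ (q3, yyyx, VVV$) ⊢ (q3, yyx, VV$) ⊢ (q3, yx, V$) ⊢ (q3, x, $) ⊢ (q1, ε, ε)
All input consumed and the stack is empty.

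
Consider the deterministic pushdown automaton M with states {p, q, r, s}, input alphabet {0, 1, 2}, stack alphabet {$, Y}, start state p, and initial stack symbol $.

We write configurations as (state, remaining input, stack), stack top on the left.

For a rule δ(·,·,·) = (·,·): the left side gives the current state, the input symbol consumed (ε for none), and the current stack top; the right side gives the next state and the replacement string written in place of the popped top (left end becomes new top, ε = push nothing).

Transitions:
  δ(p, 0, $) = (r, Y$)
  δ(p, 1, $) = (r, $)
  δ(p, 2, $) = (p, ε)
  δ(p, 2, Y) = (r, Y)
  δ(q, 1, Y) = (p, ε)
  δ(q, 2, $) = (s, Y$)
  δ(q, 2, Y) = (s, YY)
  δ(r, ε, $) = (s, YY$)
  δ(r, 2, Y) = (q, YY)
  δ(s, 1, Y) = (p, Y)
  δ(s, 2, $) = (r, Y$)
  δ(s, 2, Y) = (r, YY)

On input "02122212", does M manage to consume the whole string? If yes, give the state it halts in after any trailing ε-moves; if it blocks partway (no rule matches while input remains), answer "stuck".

r

(p, 02122212, $)
  read 0, top $: go to r, push Y$ → (r, 2122212, Y$)
  read 2, top Y: go to q, push YY → (q, 122212, YY$)
  read 1, top Y: go to p, push ε → (p, 22212, Y$)
  read 2, top Y: go to r, push Y → (r, 2212, Y$)
  read 2, top Y: go to q, push YY → (q, 212, YY$)
  read 2, top Y: go to s, push YY → (s, 12, YYY$)
  read 1, top Y: go to p, push Y → (p, 2, YYY$)
  read 2, top Y: go to r, push Y → (r, ε, YYY$)
All input consumed; M is in state r.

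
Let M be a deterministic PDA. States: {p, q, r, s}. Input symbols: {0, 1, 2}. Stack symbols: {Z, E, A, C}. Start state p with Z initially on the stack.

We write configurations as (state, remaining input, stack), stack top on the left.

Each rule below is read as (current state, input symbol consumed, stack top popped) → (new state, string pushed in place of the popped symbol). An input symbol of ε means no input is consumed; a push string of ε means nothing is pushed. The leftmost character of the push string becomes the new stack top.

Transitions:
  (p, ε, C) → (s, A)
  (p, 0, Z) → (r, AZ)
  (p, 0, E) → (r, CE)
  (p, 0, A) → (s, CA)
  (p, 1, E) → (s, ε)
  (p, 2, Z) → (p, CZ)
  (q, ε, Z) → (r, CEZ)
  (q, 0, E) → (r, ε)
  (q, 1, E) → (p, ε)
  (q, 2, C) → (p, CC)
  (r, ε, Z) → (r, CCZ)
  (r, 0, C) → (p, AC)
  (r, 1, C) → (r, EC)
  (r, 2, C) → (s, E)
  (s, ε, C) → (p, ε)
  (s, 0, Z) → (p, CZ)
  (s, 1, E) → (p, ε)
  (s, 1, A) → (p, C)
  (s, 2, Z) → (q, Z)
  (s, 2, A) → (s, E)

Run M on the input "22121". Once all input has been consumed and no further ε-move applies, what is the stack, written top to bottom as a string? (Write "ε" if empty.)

AZ

(p, 22121, Z) ⊢ (p, 2121, CZ) ⊢ (s, 2121, AZ) ⊢ (s, 121, EZ) ⊢ (p, 21, Z) ⊢ (p, 1, CZ) ⊢ (s, 1, AZ) ⊢ (p, ε, CZ) ⊢ (s, ε, AZ)
All input consumed in state s with stack AZ.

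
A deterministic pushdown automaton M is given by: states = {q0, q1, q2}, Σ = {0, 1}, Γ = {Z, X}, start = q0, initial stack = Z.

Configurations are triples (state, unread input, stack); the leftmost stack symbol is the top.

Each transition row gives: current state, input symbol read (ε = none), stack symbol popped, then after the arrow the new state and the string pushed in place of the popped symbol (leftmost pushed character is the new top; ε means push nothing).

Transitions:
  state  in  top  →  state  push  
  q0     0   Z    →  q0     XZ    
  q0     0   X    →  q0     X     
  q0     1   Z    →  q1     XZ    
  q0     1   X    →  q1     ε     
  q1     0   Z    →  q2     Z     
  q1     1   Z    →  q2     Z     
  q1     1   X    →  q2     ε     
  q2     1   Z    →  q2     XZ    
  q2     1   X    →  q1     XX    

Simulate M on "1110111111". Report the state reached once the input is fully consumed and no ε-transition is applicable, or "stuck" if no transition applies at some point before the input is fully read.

stuck

(q0, 1110111111, Z) ⊢ (q1, 110111111, XZ) ⊢ (q2, 10111111, Z) ⊢ (q2, 0111111, XZ)
No transition for (q2, 0, top X); M blocks with input 0111111 remaining.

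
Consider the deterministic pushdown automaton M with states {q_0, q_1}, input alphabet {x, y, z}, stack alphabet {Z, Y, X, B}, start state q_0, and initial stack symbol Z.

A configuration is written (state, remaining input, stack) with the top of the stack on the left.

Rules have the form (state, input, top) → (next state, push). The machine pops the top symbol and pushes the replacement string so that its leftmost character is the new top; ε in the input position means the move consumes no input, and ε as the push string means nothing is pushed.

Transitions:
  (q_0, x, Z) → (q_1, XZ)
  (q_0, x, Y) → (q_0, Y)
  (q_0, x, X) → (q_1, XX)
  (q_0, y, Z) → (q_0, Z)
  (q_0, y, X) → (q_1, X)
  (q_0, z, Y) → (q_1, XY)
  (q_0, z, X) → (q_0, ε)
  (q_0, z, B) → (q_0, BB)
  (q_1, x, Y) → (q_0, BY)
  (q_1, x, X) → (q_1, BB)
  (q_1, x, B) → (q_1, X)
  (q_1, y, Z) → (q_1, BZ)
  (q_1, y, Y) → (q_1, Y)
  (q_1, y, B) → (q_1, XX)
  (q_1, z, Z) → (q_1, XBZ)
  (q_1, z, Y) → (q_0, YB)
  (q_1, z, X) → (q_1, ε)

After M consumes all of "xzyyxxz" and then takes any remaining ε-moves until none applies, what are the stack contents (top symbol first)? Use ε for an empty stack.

BXZ

(q_0, xzyyxxz, Z) ⊢ (q_1, zyyxxz, XZ) ⊢ (q_1, yyxxz, Z) ⊢ (q_1, yxxz, BZ) ⊢ (q_1, xxz, XXZ) ⊢ (q_1, xz, BBXZ) ⊢ (q_1, z, XBXZ) ⊢ (q_1, ε, BXZ)
All input consumed in state q_1 with stack BXZ.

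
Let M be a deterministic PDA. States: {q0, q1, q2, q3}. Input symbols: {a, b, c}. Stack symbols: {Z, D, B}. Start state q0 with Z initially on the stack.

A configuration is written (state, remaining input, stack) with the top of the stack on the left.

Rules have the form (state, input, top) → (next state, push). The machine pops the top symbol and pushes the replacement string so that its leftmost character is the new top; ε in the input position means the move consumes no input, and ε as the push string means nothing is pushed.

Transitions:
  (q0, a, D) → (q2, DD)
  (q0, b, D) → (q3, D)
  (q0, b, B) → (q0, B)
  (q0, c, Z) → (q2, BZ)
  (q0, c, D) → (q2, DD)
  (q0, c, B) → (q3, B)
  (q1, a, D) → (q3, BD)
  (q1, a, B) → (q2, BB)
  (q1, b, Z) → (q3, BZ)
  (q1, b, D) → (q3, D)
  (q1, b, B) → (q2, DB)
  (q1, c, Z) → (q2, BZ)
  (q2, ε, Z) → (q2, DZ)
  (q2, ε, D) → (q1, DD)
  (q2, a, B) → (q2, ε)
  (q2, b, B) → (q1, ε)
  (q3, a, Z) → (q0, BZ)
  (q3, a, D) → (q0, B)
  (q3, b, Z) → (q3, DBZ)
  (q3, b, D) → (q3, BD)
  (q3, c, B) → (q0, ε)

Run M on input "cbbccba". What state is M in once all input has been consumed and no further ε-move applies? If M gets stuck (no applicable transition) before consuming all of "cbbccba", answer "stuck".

stuck

(q0, cbbccba, Z)
  read c, top Z: go to q2, push BZ → (q2, bbccba, BZ)
  read b, top B: go to q1, push ε → (q1, bccba, Z)
  read b, top Z: go to q3, push BZ → (q3, ccba, BZ)
  read c, top B: go to q0, push ε → (q0, cba, Z)
  read c, top Z: go to q2, push BZ → (q2, ba, BZ)
  read b, top B: go to q1, push ε → (q1, a, Z)
No transition for (q1, a, top Z); M blocks with input a remaining.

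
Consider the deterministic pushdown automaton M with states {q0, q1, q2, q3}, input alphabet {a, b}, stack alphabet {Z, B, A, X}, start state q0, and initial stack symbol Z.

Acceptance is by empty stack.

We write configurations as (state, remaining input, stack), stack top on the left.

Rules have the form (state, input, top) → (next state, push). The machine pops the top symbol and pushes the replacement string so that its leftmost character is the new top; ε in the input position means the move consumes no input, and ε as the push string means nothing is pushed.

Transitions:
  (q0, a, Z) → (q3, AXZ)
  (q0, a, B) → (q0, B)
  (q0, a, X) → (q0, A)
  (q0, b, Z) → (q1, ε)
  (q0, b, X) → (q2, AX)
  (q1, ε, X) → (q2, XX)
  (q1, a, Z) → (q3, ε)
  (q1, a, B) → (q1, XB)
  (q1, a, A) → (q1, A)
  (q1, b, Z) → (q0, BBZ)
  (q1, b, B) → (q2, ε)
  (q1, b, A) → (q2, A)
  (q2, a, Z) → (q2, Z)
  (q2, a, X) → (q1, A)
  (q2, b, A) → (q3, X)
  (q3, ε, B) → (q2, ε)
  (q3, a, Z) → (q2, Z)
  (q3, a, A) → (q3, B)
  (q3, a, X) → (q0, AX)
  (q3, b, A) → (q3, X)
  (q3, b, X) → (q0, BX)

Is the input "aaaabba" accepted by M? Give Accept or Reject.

Reject

(q0, aaaabba, Z)
  read a, top Z: go to q3, push AXZ → (q3, aaabba, AXZ)
  read a, top A: go to q3, push B → (q3, aabba, BXZ)
  ε-move, top B: go to q2, push ε → (q2, aabba, XZ)
  read a, top X: go to q1, push A → (q1, abba, AZ)
  read a, top A: go to q1, push A → (q1, bba, AZ)
  read b, top A: go to q2, push A → (q2, ba, AZ)
  read b, top A: go to q3, push X → (q3, a, XZ)
  read a, top X: go to q0, push AX → (q0, ε, AXZ)
All input consumed; stack is AXZ, not empty, and no further ε-move applies.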